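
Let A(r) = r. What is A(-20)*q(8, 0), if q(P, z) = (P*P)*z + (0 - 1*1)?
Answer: 20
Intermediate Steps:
q(P, z) = -1 + z*P² (q(P, z) = P²*z + (0 - 1) = z*P² - 1 = -1 + z*P²)
A(-20)*q(8, 0) = -20*(-1 + 0*8²) = -20*(-1 + 0*64) = -20*(-1 + 0) = -20*(-1) = 20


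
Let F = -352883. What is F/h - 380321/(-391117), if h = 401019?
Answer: 14497406788/156845348223 ≈ 0.092431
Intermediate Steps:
F/h - 380321/(-391117) = -352883/401019 - 380321/(-391117) = -352883*1/401019 - 380321*(-1/391117) = -352883/401019 + 380321/391117 = 14497406788/156845348223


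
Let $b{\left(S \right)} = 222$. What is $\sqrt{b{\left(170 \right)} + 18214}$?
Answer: $2 \sqrt{4609} \approx 135.78$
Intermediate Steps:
$\sqrt{b{\left(170 \right)} + 18214} = \sqrt{222 + 18214} = \sqrt{18436} = 2 \sqrt{4609}$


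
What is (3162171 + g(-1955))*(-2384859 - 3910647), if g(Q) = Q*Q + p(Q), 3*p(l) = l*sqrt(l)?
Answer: -43969047823176 + 4102571410*I*sqrt(1955) ≈ -4.3969e+13 + 1.814e+11*I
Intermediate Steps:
p(l) = l**(3/2)/3 (p(l) = (l*sqrt(l))/3 = l**(3/2)/3)
g(Q) = Q**2 + Q**(3/2)/3 (g(Q) = Q*Q + Q**(3/2)/3 = Q**2 + Q**(3/2)/3)
(3162171 + g(-1955))*(-2384859 - 3910647) = (3162171 + ((-1955)**2 + (-1955)**(3/2)/3))*(-2384859 - 3910647) = (3162171 + (3822025 + (-1955*I*sqrt(1955))/3))*(-6295506) = (3162171 + (3822025 - 1955*I*sqrt(1955)/3))*(-6295506) = (6984196 - 1955*I*sqrt(1955)/3)*(-6295506) = -43969047823176 + 4102571410*I*sqrt(1955)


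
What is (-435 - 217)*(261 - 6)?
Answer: -166260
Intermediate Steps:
(-435 - 217)*(261 - 6) = -652*255 = -166260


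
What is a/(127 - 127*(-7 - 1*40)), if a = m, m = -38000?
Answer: -2375/381 ≈ -6.2336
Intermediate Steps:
a = -38000
a/(127 - 127*(-7 - 1*40)) = -38000/(127 - 127*(-7 - 1*40)) = -38000/(127 - 127*(-7 - 40)) = -38000/(127 - 127*(-47)) = -38000/(127 + 5969) = -38000/6096 = -38000*1/6096 = -2375/381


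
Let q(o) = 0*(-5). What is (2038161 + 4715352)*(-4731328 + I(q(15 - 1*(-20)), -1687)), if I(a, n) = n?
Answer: -31964478331695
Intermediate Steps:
q(o) = 0
(2038161 + 4715352)*(-4731328 + I(q(15 - 1*(-20)), -1687)) = (2038161 + 4715352)*(-4731328 - 1687) = 6753513*(-4733015) = -31964478331695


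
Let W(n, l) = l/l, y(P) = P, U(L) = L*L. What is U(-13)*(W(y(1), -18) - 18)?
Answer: -2873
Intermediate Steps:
U(L) = L**2
W(n, l) = 1
U(-13)*(W(y(1), -18) - 18) = (-13)**2*(1 - 18) = 169*(-17) = -2873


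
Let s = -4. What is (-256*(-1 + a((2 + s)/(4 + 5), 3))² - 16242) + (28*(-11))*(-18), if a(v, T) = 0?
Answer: -10954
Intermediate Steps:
(-256*(-1 + a((2 + s)/(4 + 5), 3))² - 16242) + (28*(-11))*(-18) = (-256*(-1 + 0)² - 16242) + (28*(-11))*(-18) = (-256*(-1)² - 16242) - 308*(-18) = (-256*1 - 16242) + 5544 = (-256 - 16242) + 5544 = -16498 + 5544 = -10954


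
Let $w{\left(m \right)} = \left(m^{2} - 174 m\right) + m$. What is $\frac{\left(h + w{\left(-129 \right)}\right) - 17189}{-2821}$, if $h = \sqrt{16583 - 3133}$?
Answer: $- \frac{21769}{2821} - \frac{5 \sqrt{538}}{2821} \approx -7.7579$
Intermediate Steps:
$h = 5 \sqrt{538}$ ($h = \sqrt{13450} = 5 \sqrt{538} \approx 115.97$)
$w{\left(m \right)} = m^{2} - 173 m$
$\frac{\left(h + w{\left(-129 \right)}\right) - 17189}{-2821} = \frac{\left(5 \sqrt{538} - 129 \left(-173 - 129\right)\right) - 17189}{-2821} = \left(\left(5 \sqrt{538} - -38958\right) - 17189\right) \left(- \frac{1}{2821}\right) = \left(\left(5 \sqrt{538} + 38958\right) - 17189\right) \left(- \frac{1}{2821}\right) = \left(\left(38958 + 5 \sqrt{538}\right) - 17189\right) \left(- \frac{1}{2821}\right) = \left(21769 + 5 \sqrt{538}\right) \left(- \frac{1}{2821}\right) = - \frac{21769}{2821} - \frac{5 \sqrt{538}}{2821}$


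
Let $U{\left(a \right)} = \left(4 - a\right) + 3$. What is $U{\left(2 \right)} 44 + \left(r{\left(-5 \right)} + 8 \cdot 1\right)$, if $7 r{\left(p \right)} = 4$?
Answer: $\frac{1600}{7} \approx 228.57$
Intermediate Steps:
$r{\left(p \right)} = \frac{4}{7}$ ($r{\left(p \right)} = \frac{1}{7} \cdot 4 = \frac{4}{7}$)
$U{\left(a \right)} = 7 - a$
$U{\left(2 \right)} 44 + \left(r{\left(-5 \right)} + 8 \cdot 1\right) = \left(7 - 2\right) 44 + \left(\frac{4}{7} + 8 \cdot 1\right) = \left(7 - 2\right) 44 + \left(\frac{4}{7} + 8\right) = 5 \cdot 44 + \frac{60}{7} = 220 + \frac{60}{7} = \frac{1600}{7}$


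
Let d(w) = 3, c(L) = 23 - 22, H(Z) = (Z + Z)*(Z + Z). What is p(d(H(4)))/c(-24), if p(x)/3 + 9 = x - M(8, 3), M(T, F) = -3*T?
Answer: 54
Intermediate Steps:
H(Z) = 4*Z² (H(Z) = (2*Z)*(2*Z) = 4*Z²)
c(L) = 1
p(x) = 45 + 3*x (p(x) = -27 + 3*(x - (-3)*8) = -27 + 3*(x - 1*(-24)) = -27 + 3*(x + 24) = -27 + 3*(24 + x) = -27 + (72 + 3*x) = 45 + 3*x)
p(d(H(4)))/c(-24) = (45 + 3*3)/1 = (45 + 9)*1 = 54*1 = 54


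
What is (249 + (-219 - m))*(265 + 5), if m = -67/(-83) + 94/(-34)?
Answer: 12174840/1411 ≈ 8628.5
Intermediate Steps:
m = -2762/1411 (m = -67*(-1/83) + 94*(-1/34) = 67/83 - 47/17 = -2762/1411 ≈ -1.9575)
(249 + (-219 - m))*(265 + 5) = (249 + (-219 - 1*(-2762/1411)))*(265 + 5) = (249 + (-219 + 2762/1411))*270 = (249 - 306247/1411)*270 = (45092/1411)*270 = 12174840/1411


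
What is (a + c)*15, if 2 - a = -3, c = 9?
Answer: 210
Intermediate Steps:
a = 5 (a = 2 - 1*(-3) = 2 + 3 = 5)
(a + c)*15 = (5 + 9)*15 = 14*15 = 210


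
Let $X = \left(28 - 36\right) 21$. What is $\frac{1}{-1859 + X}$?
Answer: $- \frac{1}{2027} \approx -0.00049334$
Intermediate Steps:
$X = -168$ ($X = \left(-8\right) 21 = -168$)
$\frac{1}{-1859 + X} = \frac{1}{-1859 - 168} = \frac{1}{-2027} = - \frac{1}{2027}$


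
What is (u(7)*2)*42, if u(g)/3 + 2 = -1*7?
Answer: -2268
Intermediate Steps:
u(g) = -27 (u(g) = -6 + 3*(-1*7) = -6 + 3*(-7) = -6 - 21 = -27)
(u(7)*2)*42 = -27*2*42 = -54*42 = -2268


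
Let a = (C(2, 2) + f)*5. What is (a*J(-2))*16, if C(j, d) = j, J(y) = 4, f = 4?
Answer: 1920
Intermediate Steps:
a = 30 (a = (2 + 4)*5 = 6*5 = 30)
(a*J(-2))*16 = (30*4)*16 = 120*16 = 1920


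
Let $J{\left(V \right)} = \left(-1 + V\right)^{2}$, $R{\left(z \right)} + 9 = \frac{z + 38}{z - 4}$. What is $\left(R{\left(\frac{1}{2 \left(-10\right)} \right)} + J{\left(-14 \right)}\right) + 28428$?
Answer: $\frac{773135}{27} \approx 28635.0$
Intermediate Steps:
$R{\left(z \right)} = -9 + \frac{38 + z}{-4 + z}$ ($R{\left(z \right)} = -9 + \frac{z + 38}{z - 4} = -9 + \frac{38 + z}{-4 + z}$)
$\left(R{\left(\frac{1}{2 \left(-10\right)} \right)} + J{\left(-14 \right)}\right) + 28428 = \left(\frac{2 \left(37 - \frac{4}{2 \left(-10\right)}\right)}{-4 + \frac{1}{2 \left(-10\right)}} + \left(-1 - 14\right)^{2}\right) + 28428 = \left(\frac{2 \left(37 - \frac{4}{-20}\right)}{-4 + \frac{1}{-20}} + \left(-15\right)^{2}\right) + 28428 = \left(\frac{2 \left(37 - - \frac{1}{5}\right)}{-4 - \frac{1}{20}} + 225\right) + 28428 = \left(\frac{2 \left(37 + \frac{1}{5}\right)}{- \frac{81}{20}} + 225\right) + 28428 = \left(2 \left(- \frac{20}{81}\right) \frac{186}{5} + 225\right) + 28428 = \left(- \frac{496}{27} + 225\right) + 28428 = \frac{5579}{27} + 28428 = \frac{773135}{27}$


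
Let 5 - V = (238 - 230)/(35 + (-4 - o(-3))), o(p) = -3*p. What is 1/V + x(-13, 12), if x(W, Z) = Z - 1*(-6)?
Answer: 929/51 ≈ 18.216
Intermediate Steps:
x(W, Z) = 6 + Z (x(W, Z) = Z + 6 = 6 + Z)
V = 51/11 (V = 5 - (238 - 230)/(35 + (-4 - (-3)*(-3))) = 5 - 8/(35 + (-4 - 1*9)) = 5 - 8/(35 + (-4 - 9)) = 5 - 8/(35 - 13) = 5 - 8/22 = 5 - 1*4/11 = 5 - 4/11 = 51/11 ≈ 4.6364)
1/V + x(-13, 12) = 1/(51/11) + (6 + 12) = 11/51 + 18 = 929/51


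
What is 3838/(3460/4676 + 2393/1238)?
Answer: 5554438036/3868287 ≈ 1435.9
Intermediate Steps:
3838/(3460/4676 + 2393/1238) = 3838/(3460*(1/4676) + 2393*(1/1238)) = 3838/(865/1169 + 2393/1238) = 3838/(3868287/1447222) = 3838*(1447222/3868287) = 5554438036/3868287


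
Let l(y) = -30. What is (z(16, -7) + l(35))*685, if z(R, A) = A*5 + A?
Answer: -49320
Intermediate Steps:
z(R, A) = 6*A (z(R, A) = 5*A + A = 6*A)
(z(16, -7) + l(35))*685 = (6*(-7) - 30)*685 = (-42 - 30)*685 = -72*685 = -49320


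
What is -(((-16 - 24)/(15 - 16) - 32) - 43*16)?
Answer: 680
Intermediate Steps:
-(((-16 - 24)/(15 - 16) - 32) - 43*16) = -((-40/(-1) - 32) - 688) = -((-40*(-1) - 32) - 688) = -((40 - 32) - 688) = -(8 - 688) = -1*(-680) = 680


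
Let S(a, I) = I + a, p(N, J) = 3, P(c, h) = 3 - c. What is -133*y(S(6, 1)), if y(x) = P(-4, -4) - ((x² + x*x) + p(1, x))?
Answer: 12502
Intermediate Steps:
y(x) = 4 - 2*x² (y(x) = (3 - 1*(-4)) - ((x² + x*x) + 3) = (3 + 4) - ((x² + x²) + 3) = 7 - (2*x² + 3) = 7 - (3 + 2*x²) = 7 + (-3 - 2*x²) = 4 - 2*x²)
-133*y(S(6, 1)) = -133*(4 - 2*(1 + 6)²) = -133*(4 - 2*7²) = -133*(4 - 2*49) = -133*(4 - 98) = -133*(-94) = 12502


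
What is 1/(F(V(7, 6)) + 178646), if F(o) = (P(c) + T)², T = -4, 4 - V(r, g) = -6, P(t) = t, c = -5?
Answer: 1/178727 ≈ 5.5951e-6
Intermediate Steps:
V(r, g) = 10 (V(r, g) = 4 - 1*(-6) = 4 + 6 = 10)
F(o) = 81 (F(o) = (-5 - 4)² = (-9)² = 81)
1/(F(V(7, 6)) + 178646) = 1/(81 + 178646) = 1/178727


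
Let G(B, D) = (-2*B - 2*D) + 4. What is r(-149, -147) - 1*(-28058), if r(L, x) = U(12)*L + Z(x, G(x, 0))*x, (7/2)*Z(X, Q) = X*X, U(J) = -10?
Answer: -878030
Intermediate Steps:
G(B, D) = 4 - 2*B - 2*D
Z(X, Q) = 2*X²/7 (Z(X, Q) = 2*(X*X)/7 = 2*X²/7)
r(L, x) = -10*L + 2*x³/7 (r(L, x) = -10*L + (2*x²/7)*x = -10*L + 2*x³/7)
r(-149, -147) - 1*(-28058) = (-10*(-149) + (2/7)*(-147)³) - 1*(-28058) = (1490 + (2/7)*(-3176523)) + 28058 = (1490 - 907578) + 28058 = -906088 + 28058 = -878030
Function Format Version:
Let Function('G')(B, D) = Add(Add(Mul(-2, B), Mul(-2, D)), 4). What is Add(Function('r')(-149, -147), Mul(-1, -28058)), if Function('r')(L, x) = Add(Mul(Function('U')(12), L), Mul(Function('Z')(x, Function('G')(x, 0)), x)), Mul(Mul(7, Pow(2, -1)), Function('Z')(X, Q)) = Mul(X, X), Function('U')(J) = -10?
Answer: -878030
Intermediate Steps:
Function('G')(B, D) = Add(4, Mul(-2, B), Mul(-2, D))
Function('Z')(X, Q) = Mul(Rational(2, 7), Pow(X, 2)) (Function('Z')(X, Q) = Mul(Rational(2, 7), Mul(X, X)) = Mul(Rational(2, 7), Pow(X, 2)))
Function('r')(L, x) = Add(Mul(-10, L), Mul(Rational(2, 7), Pow(x, 3))) (Function('r')(L, x) = Add(Mul(-10, L), Mul(Mul(Rational(2, 7), Pow(x, 2)), x)) = Add(Mul(-10, L), Mul(Rational(2, 7), Pow(x, 3))))
Add(Function('r')(-149, -147), Mul(-1, -28058)) = Add(Add(Mul(-10, -149), Mul(Rational(2, 7), Pow(-147, 3))), Mul(-1, -28058)) = Add(Add(1490, Mul(Rational(2, 7), -3176523)), 28058) = Add(Add(1490, -907578), 28058) = Add(-906088, 28058) = -878030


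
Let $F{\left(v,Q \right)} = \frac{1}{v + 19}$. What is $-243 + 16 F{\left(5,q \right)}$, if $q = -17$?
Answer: $- \frac{727}{3} \approx -242.33$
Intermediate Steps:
$F{\left(v,Q \right)} = \frac{1}{19 + v}$
$-243 + 16 F{\left(5,q \right)} = -243 + \frac{16}{19 + 5} = -243 + \frac{16}{24} = -243 + 16 \cdot \frac{1}{24} = -243 + \frac{2}{3} = - \frac{727}{3}$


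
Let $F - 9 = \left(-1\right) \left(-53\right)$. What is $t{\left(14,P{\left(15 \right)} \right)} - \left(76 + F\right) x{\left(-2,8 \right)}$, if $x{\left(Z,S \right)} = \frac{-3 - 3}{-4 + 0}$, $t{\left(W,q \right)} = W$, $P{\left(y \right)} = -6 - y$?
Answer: $-193$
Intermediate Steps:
$F = 62$ ($F = 9 - -53 = 9 + 53 = 62$)
$x{\left(Z,S \right)} = \frac{3}{2}$ ($x{\left(Z,S \right)} = - \frac{6}{-4} = \left(-6\right) \left(- \frac{1}{4}\right) = \frac{3}{2}$)
$t{\left(14,P{\left(15 \right)} \right)} - \left(76 + F\right) x{\left(-2,8 \right)} = 14 - \left(76 + 62\right) \frac{3}{2} = 14 - 138 \cdot \frac{3}{2} = 14 - 207 = -193$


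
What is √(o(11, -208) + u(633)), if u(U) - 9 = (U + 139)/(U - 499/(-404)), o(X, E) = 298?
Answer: √20235793259955/256231 ≈ 17.556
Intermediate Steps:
u(U) = 9 + (139 + U)/(499/404 + U) (u(U) = 9 + (U + 139)/(U - 499/(-404)) = 9 + (139 + U)/(U - 499*(-1/404)) = 9 + (139 + U)/(U + 499/404) = 9 + (139 + U)/(499/404 + U))
√(o(11, -208) + u(633)) = √(298 + (60647 + 4040*633)/(499 + 404*633)) = √(298 + (60647 + 2557320)/(499 + 255732)) = √(298 + 2617967/256231) = √(78974805/256231) = √20235793259955/256231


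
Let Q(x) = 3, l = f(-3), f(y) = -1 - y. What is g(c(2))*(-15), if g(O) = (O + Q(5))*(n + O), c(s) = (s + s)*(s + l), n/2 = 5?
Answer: -7410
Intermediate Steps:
n = 10 (n = 2*5 = 10)
l = 2 (l = -1 - 1*(-3) = -1 + 3 = 2)
c(s) = 2*s*(2 + s) (c(s) = (s + s)*(s + 2) = (2*s)*(2 + s) = 2*s*(2 + s))
g(O) = (3 + O)*(10 + O) (g(O) = (O + 3)*(10 + O) = (3 + O)*(10 + O))
g(c(2))*(-15) = (30 + (2*2*(2 + 2))² + 13*(2*2*(2 + 2)))*(-15) = (30 + (2*2*4)² + 13*(2*2*4))*(-15) = (30 + 16² + 13*16)*(-15) = (30 + 256 + 208)*(-15) = 494*(-15) = -7410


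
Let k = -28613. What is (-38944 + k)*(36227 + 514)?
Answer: -2482111737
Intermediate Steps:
(-38944 + k)*(36227 + 514) = (-38944 - 28613)*(36227 + 514) = -67557*36741 = -2482111737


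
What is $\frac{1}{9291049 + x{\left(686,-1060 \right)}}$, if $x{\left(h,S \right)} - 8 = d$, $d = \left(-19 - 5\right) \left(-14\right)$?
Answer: $\frac{1}{9291393} \approx 1.0763 \cdot 10^{-7}$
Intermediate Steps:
$d = 336$ ($d = \left(-24\right) \left(-14\right) = 336$)
$x{\left(h,S \right)} = 344$ ($x{\left(h,S \right)} = 8 + 336 = 344$)
$\frac{1}{9291049 + x{\left(686,-1060 \right)}} = \frac{1}{9291049 + 344} = \frac{1}{9291393}$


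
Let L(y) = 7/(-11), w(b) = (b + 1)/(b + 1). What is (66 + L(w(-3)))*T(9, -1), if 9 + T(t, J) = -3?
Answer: -8628/11 ≈ -784.36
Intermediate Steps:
T(t, J) = -12 (T(t, J) = -9 - 3 = -12)
w(b) = 1 (w(b) = (1 + b)/(1 + b) = 1)
L(y) = -7/11 (L(y) = 7*(-1/11) = -7/11)
(66 + L(w(-3)))*T(9, -1) = (66 - 7/11)*(-12) = (719/11)*(-12) = -8628/11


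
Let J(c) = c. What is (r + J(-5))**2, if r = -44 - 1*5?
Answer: 2916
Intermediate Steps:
r = -49 (r = -44 - 5 = -49)
(r + J(-5))**2 = (-49 - 5)**2 = (-54)**2 = 2916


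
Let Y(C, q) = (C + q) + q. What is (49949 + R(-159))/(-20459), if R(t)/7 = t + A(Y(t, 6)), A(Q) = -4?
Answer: -48808/20459 ≈ -2.3857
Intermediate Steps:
Y(C, q) = C + 2*q
R(t) = -28 + 7*t (R(t) = 7*(t - 4) = 7*(-4 + t) = -28 + 7*t)
(49949 + R(-159))/(-20459) = (49949 + (-28 + 7*(-159)))/(-20459) = (49949 + (-28 - 1113))*(-1/20459) = (49949 - 1141)*(-1/20459) = 48808*(-1/20459) = -48808/20459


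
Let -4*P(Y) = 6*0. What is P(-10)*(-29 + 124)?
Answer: 0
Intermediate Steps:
P(Y) = 0 (P(Y) = -3*0/2 = -¼*0 = 0)
P(-10)*(-29 + 124) = 0*(-29 + 124) = 0*95 = 0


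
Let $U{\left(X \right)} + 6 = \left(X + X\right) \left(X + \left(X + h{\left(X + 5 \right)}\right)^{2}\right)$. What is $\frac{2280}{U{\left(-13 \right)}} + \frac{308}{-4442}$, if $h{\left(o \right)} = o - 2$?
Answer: $- \frac{1188478}{4968377} \approx -0.23921$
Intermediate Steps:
$h{\left(o \right)} = -2 + o$
$U{\left(X \right)} = -6 + 2 X \left(X + \left(3 + 2 X\right)^{2}\right)$ ($U{\left(X \right)} = -6 + \left(X + X\right) \left(X + \left(X + \left(-2 + \left(X + 5\right)\right)\right)^{2}\right) = -6 + 2 X \left(X + \left(X + \left(-2 + \left(5 + X\right)\right)\right)^{2}\right) = -6 + 2 X \left(X + \left(X + \left(3 + X\right)\right)^{2}\right) = -6 + 2 X \left(X + \left(3 + 2 X\right)^{2}\right)$)
$\frac{2280}{U{\left(-13 \right)}} + \frac{308}{-4442} = \frac{2280}{-6 + 2 \left(-13\right)^{2} + 2 \left(-13\right) \left(3 + 2 \left(-13\right)\right)^{2}} + \frac{308}{-4442} = \frac{2280}{-6 + 2 \cdot 169 + 2 \left(-13\right) \left(3 - 26\right)^{2}} + 308 \left(- \frac{1}{4442}\right) = \frac{2280}{-6 + 338 + 2 \left(-13\right) \left(-23\right)^{2}} - \frac{154}{2221} = \frac{2280}{-6 + 338 + 2 \left(-13\right) 529} - \frac{154}{2221} = \frac{2280}{-6 + 338 - 13754} - \frac{154}{2221} = \frac{2280}{-13422} - \frac{154}{2221} = 2280 \left(- \frac{1}{13422}\right) - \frac{154}{2221} = - \frac{380}{2237} - \frac{154}{2221} = - \frac{1188478}{4968377}$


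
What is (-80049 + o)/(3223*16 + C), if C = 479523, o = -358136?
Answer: -39835/48281 ≈ -0.82507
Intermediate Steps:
(-80049 + o)/(3223*16 + C) = (-80049 - 358136)/(3223*16 + 479523) = -438185/(51568 + 479523) = -438185/531091 = -438185*1/531091 = -39835/48281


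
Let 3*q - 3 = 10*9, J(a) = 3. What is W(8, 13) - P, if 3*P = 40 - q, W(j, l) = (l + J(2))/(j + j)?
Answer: -2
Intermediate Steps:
q = 31 (q = 1 + (10*9)/3 = 1 + (1/3)*90 = 1 + 30 = 31)
W(j, l) = (3 + l)/(2*j) (W(j, l) = (l + 3)/(j + j) = (3 + l)/((2*j)) = (3 + l)*(1/(2*j)) = (3 + l)/(2*j))
P = 3 (P = (40 - 1*31)/3 = (40 - 31)/3 = (1/3)*9 = 3)
W(8, 13) - P = (1/2)*(3 + 13)/8 - 1*3 = (1/2)*(1/8)*16 - 3 = 1 - 3 = -2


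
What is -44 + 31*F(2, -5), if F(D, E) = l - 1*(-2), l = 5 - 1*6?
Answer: -13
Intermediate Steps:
l = -1 (l = 5 - 6 = -1)
F(D, E) = 1 (F(D, E) = -1 - 1*(-2) = -1 + 2 = 1)
-44 + 31*F(2, -5) = -44 + 31*1 = -44 + 31 = -13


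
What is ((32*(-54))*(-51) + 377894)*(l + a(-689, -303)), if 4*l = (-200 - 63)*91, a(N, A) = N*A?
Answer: 189003377485/2 ≈ 9.4502e+10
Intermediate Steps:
a(N, A) = A*N
l = -23933/4 (l = ((-200 - 63)*91)/4 = (-263*91)/4 = (¼)*(-23933) = -23933/4 ≈ -5983.3)
((32*(-54))*(-51) + 377894)*(l + a(-689, -303)) = ((32*(-54))*(-51) + 377894)*(-23933/4 - 303*(-689)) = (-1728*(-51) + 377894)*(-23933/4 + 208767) = (88128 + 377894)*(811135/4) = 466022*(811135/4) = 189003377485/2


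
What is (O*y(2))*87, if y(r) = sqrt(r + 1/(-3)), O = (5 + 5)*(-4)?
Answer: -1160*sqrt(15) ≈ -4492.7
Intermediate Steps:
O = -40 (O = 10*(-4) = -40)
y(r) = sqrt(-1/3 + r) (y(r) = sqrt(r - 1/3) = sqrt(-1/3 + r))
(O*y(2))*87 = -40*sqrt(-3 + 9*2)/3*87 = -40*sqrt(-3 + 18)/3*87 = -40*sqrt(15)/3*87 = -1160*sqrt(15)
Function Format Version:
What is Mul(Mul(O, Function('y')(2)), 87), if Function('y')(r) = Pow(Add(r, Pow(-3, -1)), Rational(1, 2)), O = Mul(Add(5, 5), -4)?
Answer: Mul(-1160, Pow(15, Rational(1, 2))) ≈ -4492.7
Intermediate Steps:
O = -40 (O = Mul(10, -4) = -40)
Function('y')(r) = Pow(Add(Rational(-1, 3), r), Rational(1, 2)) (Function('y')(r) = Pow(Add(r, Rational(-1, 3)), Rational(1, 2)) = Pow(Add(Rational(-1, 3), r), Rational(1, 2)))
Mul(Mul(O, Function('y')(2)), 87) = Mul(Mul(-40, Mul(Rational(1, 3), Pow(Add(-3, Mul(9, 2)), Rational(1, 2)))), 87) = Mul(Mul(-40, Mul(Rational(1, 3), Pow(Add(-3, 18), Rational(1, 2)))), 87) = Mul(Mul(-40, Mul(Rational(1, 3), Pow(15, Rational(1, 2)))), 87) = Mul(Mul(Rational(-40, 3), Pow(15, Rational(1, 2))), 87) = Mul(-1160, Pow(15, Rational(1, 2)))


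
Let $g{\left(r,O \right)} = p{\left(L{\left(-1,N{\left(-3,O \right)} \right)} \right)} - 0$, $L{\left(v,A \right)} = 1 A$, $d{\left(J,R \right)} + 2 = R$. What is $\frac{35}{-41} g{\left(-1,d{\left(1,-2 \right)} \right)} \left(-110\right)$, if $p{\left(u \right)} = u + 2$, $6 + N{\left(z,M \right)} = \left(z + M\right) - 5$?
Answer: $- \frac{61600}{41} \approx -1502.4$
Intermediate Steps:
$d{\left(J,R \right)} = -2 + R$
$N{\left(z,M \right)} = -11 + M + z$ ($N{\left(z,M \right)} = -6 - \left(5 - M - z\right) = -6 + \left(-5 + M + z\right) = -11 + M + z$)
$L{\left(v,A \right)} = A$
$p{\left(u \right)} = 2 + u$
$g{\left(r,O \right)} = -12 + O$ ($g{\left(r,O \right)} = \left(2 - \left(14 - O\right)\right) - 0 = \left(2 + \left(-14 + O\right)\right) + 0 = \left(-12 + O\right) + 0 = -12 + O$)
$\frac{35}{-41} g{\left(-1,d{\left(1,-2 \right)} \right)} \left(-110\right) = \frac{35}{-41} \left(-12 - 4\right) \left(-110\right) = 35 \left(- \frac{1}{41}\right) \left(-12 - 4\right) \left(-110\right) = \left(- \frac{35}{41}\right) \left(-16\right) \left(-110\right) = \frac{560}{41} \left(-110\right) = - \frac{61600}{41}$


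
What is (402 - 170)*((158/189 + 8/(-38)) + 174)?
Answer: 145482560/3591 ≈ 40513.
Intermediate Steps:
(402 - 170)*((158/189 + 8/(-38)) + 174) = 232*((158*(1/189) + 8*(-1/38)) + 174) = 232*((158/189 - 4/19) + 174) = 232*(2246/3591 + 174) = 232*(627080/3591) = 145482560/3591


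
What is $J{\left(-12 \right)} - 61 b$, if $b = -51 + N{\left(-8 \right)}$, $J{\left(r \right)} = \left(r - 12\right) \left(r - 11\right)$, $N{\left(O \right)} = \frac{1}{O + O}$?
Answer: $\frac{58669}{16} \approx 3666.8$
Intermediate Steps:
$N{\left(O \right)} = \frac{1}{2 O}$
$J{\left(r \right)} = \left(-12 + r\right) \left(-11 + r\right)$
$b = - \frac{817}{16}$ ($b = -51 + \frac{1}{2 \left(-8\right)} = -51 + \frac{1}{2} \left(- \frac{1}{8}\right) = -51 - \frac{1}{16} = - \frac{817}{16} \approx -51.063$)
$J{\left(-12 \right)} - 61 b = \left(132 + \left(-12\right)^{2} - -276\right) - - \frac{49837}{16} = \left(132 + 144 + 276\right) + \frac{49837}{16} = 552 + \frac{49837}{16} = \frac{58669}{16}$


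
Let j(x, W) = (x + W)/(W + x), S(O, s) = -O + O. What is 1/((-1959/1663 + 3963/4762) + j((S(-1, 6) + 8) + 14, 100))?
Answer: 7919206/5180917 ≈ 1.5285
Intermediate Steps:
S(O, s) = 0
j(x, W) = 1 (j(x, W) = (W + x)/(W + x) = 1)
1/((-1959/1663 + 3963/4762) + j((S(-1, 6) + 8) + 14, 100)) = 1/((-1959/1663 + 3963/4762) + 1) = 1/(-2738289/7919206 + 1) = 1/(5180917/7919206) = 7919206/5180917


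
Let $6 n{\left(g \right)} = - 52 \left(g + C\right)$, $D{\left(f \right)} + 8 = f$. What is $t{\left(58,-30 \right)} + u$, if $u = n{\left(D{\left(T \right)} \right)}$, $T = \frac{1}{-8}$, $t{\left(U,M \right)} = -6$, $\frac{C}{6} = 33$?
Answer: $- \frac{19819}{12} \approx -1651.6$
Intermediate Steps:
$C = 198$ ($C = 6 \cdot 33 = 198$)
$T = - \frac{1}{8} \approx -0.125$
$D{\left(f \right)} = -8 + f$
$n{\left(g \right)} = -1716 - \frac{26 g}{3}$ ($n{\left(g \right)} = \frac{\left(-52\right) \left(g + 198\right)}{6} = \frac{\left(-52\right) \left(198 + g\right)}{6} = \frac{-10296 - 52 g}{6} = -1716 - \frac{26 g}{3}$)
$u = - \frac{19747}{12}$ ($u = -1716 - \frac{26 \left(-8 - \frac{1}{8}\right)}{3} = -1716 - - \frac{845}{12} = -1716 + \frac{845}{12} = - \frac{19747}{12} \approx -1645.6$)
$t{\left(58,-30 \right)} + u = -6 - \frac{19747}{12} = - \frac{19819}{12}$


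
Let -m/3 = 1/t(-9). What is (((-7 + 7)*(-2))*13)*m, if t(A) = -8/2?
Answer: 0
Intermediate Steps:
t(A) = -4 (t(A) = -8*½ = -4)
m = ¾ (m = -3/(-4) = -3*(-¼) = ¾ ≈ 0.75000)
(((-7 + 7)*(-2))*13)*m = (((-7 + 7)*(-2))*13)*(¾) = ((0*(-2))*13)*(¾) = (0*13)*(¾) = 0*(¾) = 0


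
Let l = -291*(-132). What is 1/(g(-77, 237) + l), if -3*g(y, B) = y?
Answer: 3/115313 ≈ 2.6016e-5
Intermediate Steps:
g(y, B) = -y/3
l = 38412
1/(g(-77, 237) + l) = 1/(-1/3*(-77) + 38412) = 1/(77/3 + 38412) = 1/(115313/3) = 3/115313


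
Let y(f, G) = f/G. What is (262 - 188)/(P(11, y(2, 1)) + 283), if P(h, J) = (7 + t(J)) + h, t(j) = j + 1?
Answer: 37/152 ≈ 0.24342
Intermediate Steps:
t(j) = 1 + j
P(h, J) = 8 + J + h (P(h, J) = (7 + (1 + J)) + h = (8 + J) + h = 8 + J + h)
(262 - 188)/(P(11, y(2, 1)) + 283) = (262 - 188)/((8 + 2/1 + 11) + 283) = 74/((8 + 2*1 + 11) + 283) = 74/((8 + 2 + 11) + 283) = 74/(21 + 283) = 74/304 = 74*(1/304) = 37/152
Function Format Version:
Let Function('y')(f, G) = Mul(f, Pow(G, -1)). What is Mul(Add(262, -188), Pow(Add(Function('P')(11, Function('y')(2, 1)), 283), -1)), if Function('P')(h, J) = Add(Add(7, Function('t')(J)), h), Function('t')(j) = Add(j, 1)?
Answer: Rational(37, 152) ≈ 0.24342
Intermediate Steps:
Function('t')(j) = Add(1, j)
Function('P')(h, J) = Add(8, J, h) (Function('P')(h, J) = Add(Add(7, Add(1, J)), h) = Add(Add(8, J), h) = Add(8, J, h))
Mul(Add(262, -188), Pow(Add(Function('P')(11, Function('y')(2, 1)), 283), -1)) = Mul(Add(262, -188), Pow(Add(Add(8, Mul(2, Pow(1, -1)), 11), 283), -1)) = Mul(74, Pow(Add(Add(8, Mul(2, 1), 11), 283), -1)) = Mul(74, Pow(Add(Add(8, 2, 11), 283), -1)) = Mul(74, Pow(Add(21, 283), -1)) = Mul(74, Pow(304, -1)) = Mul(74, Rational(1, 304)) = Rational(37, 152)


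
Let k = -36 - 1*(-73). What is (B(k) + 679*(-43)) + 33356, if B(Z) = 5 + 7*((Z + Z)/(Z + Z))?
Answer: 4171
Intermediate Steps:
k = 37 (k = -36 + 73 = 37)
B(Z) = 12 (B(Z) = 5 + 7*((2*Z)/((2*Z))) = 5 + 7*((2*Z)*(1/(2*Z))) = 5 + 7*1 = 5 + 7 = 12)
(B(k) + 679*(-43)) + 33356 = (12 + 679*(-43)) + 33356 = (12 - 29197) + 33356 = -29185 + 33356 = 4171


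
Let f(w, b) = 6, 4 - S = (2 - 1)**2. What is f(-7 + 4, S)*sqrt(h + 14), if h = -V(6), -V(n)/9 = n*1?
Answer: 12*sqrt(17) ≈ 49.477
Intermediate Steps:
S = 3 (S = 4 - (2 - 1)**2 = 4 - 1*1**2 = 4 - 1*1 = 4 - 1 = 3)
V(n) = -9*n
h = 54 (h = -(-9)*6 = -1*(-54) = 54)
f(-7 + 4, S)*sqrt(h + 14) = 6*sqrt(54 + 14) = 6*sqrt(68) = 6*(2*sqrt(17)) = 12*sqrt(17)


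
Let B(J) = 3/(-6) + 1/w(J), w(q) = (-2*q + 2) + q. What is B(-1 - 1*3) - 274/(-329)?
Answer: 493/987 ≈ 0.49949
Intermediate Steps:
w(q) = 2 - q (w(q) = (2 - 2*q) + q = 2 - q)
B(J) = -½ + 1/(2 - J) (B(J) = 3/(-6) + 1/(2 - J) = 3*(-⅙) + 1/(2 - J) = -½ + 1/(2 - J))
B(-1 - 1*3) - 274/(-329) = -(-1 - 1*3)/(-4 + 2*(-1 - 1*3)) - 274/(-329) = -(-1 - 3)/(-4 + 2*(-1 - 3)) - 274*(-1)/329 = -1*(-4)/(-4 + 2*(-4)) - 1*(-274/329) = -1*(-4)/(-4 - 8) + 274/329 = -1*(-4)/(-12) + 274/329 = -1*(-4)*(-1/12) + 274/329 = -⅓ + 274/329 = 493/987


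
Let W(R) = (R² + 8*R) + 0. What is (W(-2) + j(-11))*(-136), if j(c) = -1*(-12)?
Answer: 0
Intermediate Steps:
j(c) = 12
W(R) = R² + 8*R
(W(-2) + j(-11))*(-136) = (-2*(8 - 2) + 12)*(-136) = (-2*6 + 12)*(-136) = (-12 + 12)*(-136) = 0*(-136) = 0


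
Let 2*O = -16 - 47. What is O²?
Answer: 3969/4 ≈ 992.25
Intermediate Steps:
O = -63/2 (O = (-16 - 47)/2 = (½)*(-63) = -63/2 ≈ -31.500)
O² = (-63/2)² = 3969/4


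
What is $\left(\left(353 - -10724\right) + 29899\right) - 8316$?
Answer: $32660$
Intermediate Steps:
$\left(\left(353 - -10724\right) + 29899\right) - 8316 = \left(\left(353 + 10724\right) + 29899\right) - 8316 = \left(11077 + 29899\right) - 8316 = 40976 - 8316 = 32660$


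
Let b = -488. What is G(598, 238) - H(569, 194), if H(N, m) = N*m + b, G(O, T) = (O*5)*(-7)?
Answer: -130828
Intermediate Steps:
G(O, T) = -35*O (G(O, T) = (5*O)*(-7) = -35*O)
H(N, m) = -488 + N*m (H(N, m) = N*m - 488 = -488 + N*m)
G(598, 238) - H(569, 194) = -35*598 - (-488 + 569*194) = -20930 - (-488 + 110386) = -20930 - 1*109898 = -20930 - 109898 = -130828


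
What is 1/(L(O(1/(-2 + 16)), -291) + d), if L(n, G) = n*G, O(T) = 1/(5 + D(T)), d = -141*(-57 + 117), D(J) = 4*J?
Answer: -37/315057 ≈ -0.00011744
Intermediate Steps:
d = -8460 (d = -141*60 = -8460)
O(T) = 1/(5 + 4*T)
L(n, G) = G*n
1/(L(O(1/(-2 + 16)), -291) + d) = 1/(-291/(5 + 4/(-2 + 16)) - 8460) = 1/(-291/(5 + 4/14) - 8460) = 1/(-291/(5 + 4*(1/14)) - 8460) = 1/(-291/(5 + 2/7) - 8460) = 1/(-291/37/7 - 8460) = 1/(-291*7/37 - 8460) = 1/(-2037/37 - 8460) = 1/(-315057/37) = -37/315057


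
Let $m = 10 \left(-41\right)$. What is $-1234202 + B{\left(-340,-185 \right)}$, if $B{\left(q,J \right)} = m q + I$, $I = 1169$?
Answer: $-1093633$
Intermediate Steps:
$m = -410$
$B{\left(q,J \right)} = 1169 - 410 q$ ($B{\left(q,J \right)} = - 410 q + 1169 = 1169 - 410 q$)
$-1234202 + B{\left(-340,-185 \right)} = -1234202 + \left(1169 - -139400\right) = -1234202 + \left(1169 + 139400\right) = -1234202 + 140569 = -1093633$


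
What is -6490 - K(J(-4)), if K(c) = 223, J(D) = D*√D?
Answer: -6713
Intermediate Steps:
J(D) = D^(3/2)
-6490 - K(J(-4)) = -6490 - 1*223 = -6490 - 223 = -6713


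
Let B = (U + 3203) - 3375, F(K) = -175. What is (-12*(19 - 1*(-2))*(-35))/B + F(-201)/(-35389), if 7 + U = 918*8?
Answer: 62676971/50712437 ≈ 1.2359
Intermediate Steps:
U = 7337 (U = -7 + 918*8 = -7 + 7344 = 7337)
B = 7165 (B = (7337 + 3203) - 3375 = 10540 - 3375 = 7165)
(-12*(19 - 1*(-2))*(-35))/B + F(-201)/(-35389) = (-12*(19 - 1*(-2))*(-35))/7165 - 175/(-35389) = (-12*(19 + 2)*(-35))*(1/7165) - 175*(-1/35389) = (-12*21*(-35))*(1/7165) + 175/35389 = -252*(-35)*(1/7165) + 175/35389 = 8820*(1/7165) + 175/35389 = 1764/1433 + 175/35389 = 62676971/50712437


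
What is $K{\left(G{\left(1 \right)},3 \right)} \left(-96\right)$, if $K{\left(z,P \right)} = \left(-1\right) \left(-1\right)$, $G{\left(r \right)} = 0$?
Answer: $-96$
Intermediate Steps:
$K{\left(z,P \right)} = 1$
$K{\left(G{\left(1 \right)},3 \right)} \left(-96\right) = 1 \left(-96\right) = -96$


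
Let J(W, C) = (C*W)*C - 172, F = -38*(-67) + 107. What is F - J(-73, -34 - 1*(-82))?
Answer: 171017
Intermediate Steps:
F = 2653 (F = 2546 + 107 = 2653)
J(W, C) = -172 + W*C**2 (J(W, C) = W*C**2 - 172 = -172 + W*C**2)
F - J(-73, -34 - 1*(-82)) = 2653 - (-172 - 73*(-34 - 1*(-82))**2) = 2653 - (-172 - 73*(-34 + 82)**2) = 2653 - (-172 - 73*48**2) = 2653 - (-172 - 73*2304) = 2653 - (-172 - 168192) = 2653 - 1*(-168364) = 2653 + 168364 = 171017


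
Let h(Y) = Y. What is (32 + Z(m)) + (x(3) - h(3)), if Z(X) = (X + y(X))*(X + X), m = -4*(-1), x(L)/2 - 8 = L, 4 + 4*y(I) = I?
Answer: 83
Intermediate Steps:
y(I) = -1 + I/4
x(L) = 16 + 2*L
m = 4
Z(X) = 2*X*(-1 + 5*X/4) (Z(X) = (X + (-1 + X/4))*(X + X) = (-1 + 5*X/4)*(2*X) = 2*X*(-1 + 5*X/4))
(32 + Z(m)) + (x(3) - h(3)) = (32 + (½)*4*(-4 + 5*4)) + ((16 + 2*3) - 1*3) = (32 + (½)*4*(-4 + 20)) + ((16 + 6) - 3) = (32 + (½)*4*16) + (22 - 3) = (32 + 32) + 19 = 64 + 19 = 83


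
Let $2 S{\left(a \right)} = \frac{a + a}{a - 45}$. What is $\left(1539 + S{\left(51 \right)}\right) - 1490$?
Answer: $\frac{115}{2} \approx 57.5$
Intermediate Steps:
$S{\left(a \right)} = \frac{a}{-45 + a}$ ($S{\left(a \right)} = \frac{\left(a + a\right) \frac{1}{a - 45}}{2} = \frac{2 a \frac{1}{-45 + a}}{2} = \frac{a}{-45 + a}$)
$\left(1539 + S{\left(51 \right)}\right) - 1490 = \left(1539 + \frac{51}{-45 + 51}\right) - 1490 = \left(1539 + \frac{51}{6}\right) - 1490 = \left(1539 + 51 \cdot \frac{1}{6}\right) - 1490 = \left(1539 + \frac{17}{2}\right) - 1490 = \frac{3095}{2} - 1490 = \frac{115}{2}$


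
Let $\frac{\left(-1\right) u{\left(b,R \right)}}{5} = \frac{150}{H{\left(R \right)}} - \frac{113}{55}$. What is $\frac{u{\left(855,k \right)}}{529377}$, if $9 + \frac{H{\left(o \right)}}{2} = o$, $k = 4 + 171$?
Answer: $\frac{14633}{966642402} \approx 1.5138 \cdot 10^{-5}$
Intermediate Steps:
$k = 175$
$H{\left(o \right)} = -18 + 2 o$
$u{\left(b,R \right)} = \frac{113}{11} - \frac{750}{-18 + 2 R}$ ($u{\left(b,R \right)} = - 5 \left(\frac{150}{-18 + 2 R} - \frac{113}{55}\right) = - 5 \left(- \frac{113}{55} + \frac{150}{-18 + 2 R}\right) = \frac{113}{11} - \frac{750}{-18 + 2 R}$)
$\frac{u{\left(855,k \right)}}{529377} = \frac{\frac{1}{11} \frac{1}{-9 + 175} \left(-5142 + 113 \cdot 175\right)}{529377} = \frac{-5142 + 19775}{11 \cdot 166} \cdot \frac{1}{529377} = \frac{1}{11} \cdot \frac{1}{166} \cdot 14633 \cdot \frac{1}{529377} = \frac{14633}{1826} \cdot \frac{1}{529377} = \frac{14633}{966642402}$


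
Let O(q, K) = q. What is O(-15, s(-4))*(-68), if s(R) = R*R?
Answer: 1020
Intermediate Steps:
s(R) = R²
O(-15, s(-4))*(-68) = -15*(-68) = 1020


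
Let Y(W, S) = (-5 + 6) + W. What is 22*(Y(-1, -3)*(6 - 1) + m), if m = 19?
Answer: 418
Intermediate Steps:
Y(W, S) = 1 + W
22*(Y(-1, -3)*(6 - 1) + m) = 22*((1 - 1)*(6 - 1) + 19) = 22*(0*5 + 19) = 22*(0 + 19) = 22*19 = 418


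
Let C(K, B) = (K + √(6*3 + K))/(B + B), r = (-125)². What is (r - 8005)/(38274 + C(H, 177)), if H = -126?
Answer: 84601402425/424934903419 - 37465*I*√3/424934903419 ≈ 0.19909 - 1.5271e-7*I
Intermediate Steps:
r = 15625
C(K, B) = (K + √(18 + K))/(2*B) (C(K, B) = (K + √(18 + K))/((2*B)) = (K + √(18 + K))*(1/(2*B)) = (K + √(18 + K))/(2*B))
(r - 8005)/(38274 + C(H, 177)) = (15625 - 8005)/(38274 + (½)*(-126 + √(18 - 126))/177) = 7620/(38274 + (½)*(1/177)*(-126 + √(-108))) = 7620/(38274 + (½)*(1/177)*(-126 + 6*I*√3)) = 7620/(38274 + (-21/59 + I*√3/59)) = 7620/(2258145/59 + I*√3/59)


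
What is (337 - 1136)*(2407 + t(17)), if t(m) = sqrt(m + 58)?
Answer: -1923193 - 3995*sqrt(3) ≈ -1.9301e+6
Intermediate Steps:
t(m) = sqrt(58 + m)
(337 - 1136)*(2407 + t(17)) = (337 - 1136)*(2407 + sqrt(58 + 17)) = -799*(2407 + sqrt(75)) = -799*(2407 + 5*sqrt(3)) = -1923193 - 3995*sqrt(3)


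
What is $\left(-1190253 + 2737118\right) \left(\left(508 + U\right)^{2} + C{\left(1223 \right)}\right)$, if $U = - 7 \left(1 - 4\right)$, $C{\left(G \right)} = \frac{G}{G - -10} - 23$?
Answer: $\frac{533694438628705}{1233} \approx 4.3284 \cdot 10^{11}$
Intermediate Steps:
$C{\left(G \right)} = -23 + \frac{G}{10 + G}$ ($C{\left(G \right)} = \frac{G}{G + 10} - 23 = \frac{G}{10 + G} - 23 = -23 + \frac{G}{10 + G}$)
$U = 21$ ($U = \left(-7\right) \left(-3\right) = 21$)
$\left(-1190253 + 2737118\right) \left(\left(508 + U\right)^{2} + C{\left(1223 \right)}\right) = \left(-1190253 + 2737118\right) \left(\left(508 + 21\right)^{2} + \frac{2 \left(-115 - 13453\right)}{10 + 1223}\right) = 1546865 \left(529^{2} + \frac{2 \left(-115 - 13453\right)}{1233}\right) = 1546865 \left(279841 + 2 \cdot \frac{1}{1233} \left(-13568\right)\right) = 1546865 \left(279841 - \frac{27136}{1233}\right) = 1546865 \cdot \frac{345016817}{1233} = \frac{533694438628705}{1233}$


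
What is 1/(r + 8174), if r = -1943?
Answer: 1/6231 ≈ 0.00016049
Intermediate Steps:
1/(r + 8174) = 1/(-1943 + 8174) = 1/6231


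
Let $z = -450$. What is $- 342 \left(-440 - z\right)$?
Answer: $-3420$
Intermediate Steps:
$- 342 \left(-440 - z\right) = - 342 \left(-440 - -450\right) = - 342 \left(-440 + 450\right) = \left(-342\right) 10 = -3420$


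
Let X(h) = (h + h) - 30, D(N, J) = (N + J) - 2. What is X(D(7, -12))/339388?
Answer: -11/84847 ≈ -0.00012965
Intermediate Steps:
D(N, J) = -2 + J + N (D(N, J) = (J + N) - 2 = -2 + J + N)
X(h) = -30 + 2*h (X(h) = 2*h - 30 = -30 + 2*h)
X(D(7, -12))/339388 = (-30 + 2*(-2 - 12 + 7))/339388 = (-30 + 2*(-7))*(1/339388) = (-30 - 14)*(1/339388) = -44*1/339388 = -11/84847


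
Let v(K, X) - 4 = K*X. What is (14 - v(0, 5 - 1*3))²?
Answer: 100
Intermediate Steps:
v(K, X) = 4 + K*X
(14 - v(0, 5 - 1*3))² = (14 - (4 + 0*(5 - 1*3)))² = (14 - (4 + 0*(5 - 3)))² = (14 - (4 + 0*2))² = (14 - (4 + 0))² = (14 - 1*4)² = (14 - 4)² = 10² = 100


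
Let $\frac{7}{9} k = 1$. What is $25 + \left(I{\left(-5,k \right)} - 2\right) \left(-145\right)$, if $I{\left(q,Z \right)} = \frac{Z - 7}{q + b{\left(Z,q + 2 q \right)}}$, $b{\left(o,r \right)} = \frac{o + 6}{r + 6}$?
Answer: $\frac{10515}{61} \approx 172.38$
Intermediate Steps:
$k = \frac{9}{7}$ ($k = \frac{9}{7} \cdot 1 = \frac{9}{7} \approx 1.2857$)
$b{\left(o,r \right)} = \frac{6 + o}{6 + r}$
$I{\left(q,Z \right)} = \frac{-7 + Z}{q + \frac{6 + Z}{6 + 3 q}}$ ($I{\left(q,Z \right)} = \frac{Z - 7}{q + \frac{6 + Z}{6 + \left(q + 2 q\right)}} = \frac{-7 + Z}{q + \frac{6 + Z}{6 + 3 q}}$)
$25 + \left(I{\left(-5,k \right)} - 2\right) \left(-145\right) = 25 + \left(\frac{3 \left(-7 + \frac{9}{7}\right) \left(2 - 5\right)}{6 + \frac{9}{7} + 3 \left(-5\right) \left(2 - 5\right)} - 2\right) \left(-145\right) = 25 + \left(3 \frac{1}{6 + \frac{9}{7} + 3 \left(-5\right) \left(-3\right)} \left(- \frac{40}{7}\right) \left(-3\right) - 2\right) \left(-145\right) = 25 + \left(3 \frac{1}{6 + \frac{9}{7} + 45} \left(- \frac{40}{7}\right) \left(-3\right) - 2\right) \left(-145\right) = 25 + \left(3 \frac{1}{\frac{366}{7}} \left(- \frac{40}{7}\right) \left(-3\right) - 2\right) \left(-145\right) = 25 + \left(3 \cdot \frac{7}{366} \left(- \frac{40}{7}\right) \left(-3\right) - 2\right) \left(-145\right) = 25 + \left(\frac{60}{61} - 2\right) \left(-145\right) = 25 - - \frac{8990}{61} = 25 + \frac{8990}{61} = \frac{10515}{61}$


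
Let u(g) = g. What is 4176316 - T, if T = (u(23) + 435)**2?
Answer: 3966552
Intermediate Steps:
T = 209764 (T = (23 + 435)**2 = 458**2 = 209764)
4176316 - T = 4176316 - 1*209764 = 4176316 - 209764 = 3966552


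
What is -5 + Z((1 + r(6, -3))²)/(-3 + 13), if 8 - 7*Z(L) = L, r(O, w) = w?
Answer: -173/35 ≈ -4.9429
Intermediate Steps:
Z(L) = 8/7 - L/7
-5 + Z((1 + r(6, -3))²)/(-3 + 13) = -5 + (8/7 - (1 - 3)²/7)/(-3 + 13) = -5 + (8/7 - ⅐*(-2)²)/10 = -5 + (8/7 - ⅐*4)*(⅒) = -5 + (8/7 - 4/7)*(⅒) = -5 + (4/7)*(⅒) = -5 + 2/35 = -173/35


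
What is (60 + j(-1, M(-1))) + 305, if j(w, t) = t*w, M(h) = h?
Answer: 366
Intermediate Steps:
(60 + j(-1, M(-1))) + 305 = (60 - 1*(-1)) + 305 = (60 + 1) + 305 = 61 + 305 = 366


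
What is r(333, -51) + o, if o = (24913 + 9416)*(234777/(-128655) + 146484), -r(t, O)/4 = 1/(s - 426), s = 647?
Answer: 15886285613647963/3159195 ≈ 5.0286e+9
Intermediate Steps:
r(t, O) = -4/221 (r(t, O) = -4/(647 - 426) = -4/221)
o = 71883645310883/14295 (o = 34329*(234777*(-1/128655) + 146484) = 34329*(-78259/42885 + 146484) = 34329*(6281888081/42885) = 71883645310883/14295 ≈ 5.0286e+9)
r(333, -51) + o = -4/221 + 71883645310883/14295 = 15886285613647963/3159195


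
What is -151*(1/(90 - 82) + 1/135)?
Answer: -21593/1080 ≈ -19.994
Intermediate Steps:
-151*(1/(90 - 82) + 1/135) = -151*(1/8 + 1/135) = -151*(⅛ + 1/135) = -151*143/1080 = -21593/1080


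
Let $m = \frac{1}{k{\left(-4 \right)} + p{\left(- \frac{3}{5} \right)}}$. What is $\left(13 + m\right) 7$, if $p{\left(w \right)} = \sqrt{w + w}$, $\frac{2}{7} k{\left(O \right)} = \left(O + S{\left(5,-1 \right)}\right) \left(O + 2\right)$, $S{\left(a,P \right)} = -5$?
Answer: $\frac{602882}{6617} - \frac{7 i \sqrt{30}}{19851} \approx 91.111 - 0.0019314 i$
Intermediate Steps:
$k{\left(O \right)} = \frac{7 \left(-5 + O\right) \left(2 + O\right)}{2}$ ($k{\left(O \right)} = \frac{7 \left(O - 5\right) \left(O + 2\right)}{2} = \frac{7 \left(-5 + O\right) \left(2 + O\right)}{2}$)
$p{\left(w \right)} = \sqrt{2} \sqrt{w}$ ($p{\left(w \right)} = \sqrt{2 w} = \sqrt{2} \sqrt{w}$)
$m = \frac{1}{63 + \frac{i \sqrt{30}}{5}}$ ($m = \frac{1}{\left(-35 - -42 + \frac{7 \left(-4\right)^{2}}{2}\right) + \sqrt{2} \sqrt{- \frac{3}{5}}} = \frac{1}{\left(-35 + 42 + \frac{7}{2} \cdot 16\right) + \sqrt{2} \sqrt{\left(-3\right) \frac{1}{5}}} = \frac{1}{\left(-35 + 42 + 56\right) + \sqrt{2} \sqrt{- \frac{3}{5}}} = \frac{1}{63 + \sqrt{2} \frac{i \sqrt{15}}{5}} = \frac{1}{63 + \frac{i \sqrt{30}}{5}} \approx 0.015868 - 0.0002759 i$)
$\left(13 + m\right) 7 = \left(13 + \left(\frac{105}{6617} - \frac{i \sqrt{30}}{19851}\right)\right) 7 = \left(\frac{86126}{6617} - \frac{i \sqrt{30}}{19851}\right) 7 = \frac{602882}{6617} - \frac{7 i \sqrt{30}}{19851}$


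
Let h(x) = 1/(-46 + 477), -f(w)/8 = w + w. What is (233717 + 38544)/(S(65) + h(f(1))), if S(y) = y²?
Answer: 117344491/1820976 ≈ 64.440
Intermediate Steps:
f(w) = -16*w (f(w) = -8*(w + w) = -16*w)
h(x) = 1/431
(233717 + 38544)/(S(65) + h(f(1))) = (233717 + 38544)/(65² + 1/431) = 272261/(4225 + 1/431) = 272261/(1820976/431) = 272261*(431/1820976) = 117344491/1820976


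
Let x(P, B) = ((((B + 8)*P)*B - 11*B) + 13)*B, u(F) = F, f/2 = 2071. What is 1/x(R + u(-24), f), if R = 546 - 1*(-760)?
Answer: 1/91275750665242 ≈ 1.0956e-14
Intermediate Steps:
f = 4142 (f = 2*2071 = 4142)
R = 1306 (R = 546 + 760 = 1306)
x(P, B) = B*(13 - 11*B + B*P*(8 + B)) (x(P, B) = ((((8 + B)*P)*B - 11*B) + 13)*B = (((P*(8 + B))*B - 11*B) + 13)*B = ((B*P*(8 + B) - 11*B) + 13)*B = ((-11*B + B*P*(8 + B)) + 13)*B = (13 - 11*B + B*P*(8 + B))*B = B*(13 - 11*B + B*P*(8 + B)))
1/x(R + u(-24), f) = 1/(4142*(13 - 11*4142 + (1306 - 24)*4142**2 + 8*4142*(1306 - 24))) = 1/(4142*(13 - 45562 + 1282*17156164 + 8*4142*1282)) = 1/(4142*(13 - 45562 + 21994202248 + 42480352)) = 1/(4142*22036637051) = 1/91275750665242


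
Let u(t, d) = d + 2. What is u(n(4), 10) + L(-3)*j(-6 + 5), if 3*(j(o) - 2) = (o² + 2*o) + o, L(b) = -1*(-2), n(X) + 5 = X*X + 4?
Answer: 44/3 ≈ 14.667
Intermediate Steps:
n(X) = -1 + X² (n(X) = -5 + (X*X + 4) = -5 + (X² + 4) = -5 + (4 + X²) = -1 + X²)
u(t, d) = 2 + d
L(b) = 2
j(o) = 2 + o + o²/3 (j(o) = 2 + ((o² + 2*o) + o)/3 = 2 + (o² + 3*o)/3 = 2 + (o + o²/3) = 2 + o + o²/3)
u(n(4), 10) + L(-3)*j(-6 + 5) = (2 + 10) + 2*(2 + (-6 + 5) + (-6 + 5)²/3) = 12 + 2*(2 - 1 + (⅓)*(-1)²) = 12 + 2*(2 - 1 + (⅓)*1) = 12 + 2*(2 - 1 + ⅓) = 12 + 2*(4/3) = 12 + 8/3 = 44/3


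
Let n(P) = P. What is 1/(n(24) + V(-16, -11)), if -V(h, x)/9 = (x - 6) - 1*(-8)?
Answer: 1/105 ≈ 0.0095238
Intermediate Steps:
V(h, x) = -18 - 9*x (V(h, x) = -9*((x - 6) - 1*(-8)) = -9*((-6 + x) + 8) = -9*(2 + x) = -18 - 9*x)
1/(n(24) + V(-16, -11)) = 1/(24 + (-18 - 9*(-11))) = 1/(24 + (-18 + 99)) = 1/(24 + 81) = 1/105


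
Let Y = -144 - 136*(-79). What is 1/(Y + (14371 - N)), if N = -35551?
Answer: 1/60522 ≈ 1.6523e-5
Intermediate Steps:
Y = 10600 (Y = -144 + 10744 = 10600)
1/(Y + (14371 - N)) = 1/(10600 + (14371 - 1*(-35551))) = 1/(10600 + (14371 + 35551)) = 1/(10600 + 49922) = 1/60522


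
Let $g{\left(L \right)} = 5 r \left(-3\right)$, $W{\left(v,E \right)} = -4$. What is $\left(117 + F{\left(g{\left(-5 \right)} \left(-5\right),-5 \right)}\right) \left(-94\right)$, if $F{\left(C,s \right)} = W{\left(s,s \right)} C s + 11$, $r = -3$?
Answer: $410968$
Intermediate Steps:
$g{\left(L \right)} = 45$ ($g{\left(L \right)} = 5 \left(-3\right) \left(-3\right) = \left(-15\right) \left(-3\right) = 45$)
$F{\left(C,s \right)} = 11 - 4 C s$ ($F{\left(C,s \right)} = - 4 C s + 11 = 11 - 4 C s$)
$\left(117 + F{\left(g{\left(-5 \right)} \left(-5\right),-5 \right)}\right) \left(-94\right) = \left(117 + \left(11 - 4 \cdot 45 \left(-5\right) \left(-5\right)\right)\right) \left(-94\right) = \left(117 + \left(11 - \left(-900\right) \left(-5\right)\right)\right) \left(-94\right) = \left(117 + \left(11 - 4500\right)\right) \left(-94\right) = \left(117 - 4489\right) \left(-94\right) = \left(-4372\right) \left(-94\right) = 410968$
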